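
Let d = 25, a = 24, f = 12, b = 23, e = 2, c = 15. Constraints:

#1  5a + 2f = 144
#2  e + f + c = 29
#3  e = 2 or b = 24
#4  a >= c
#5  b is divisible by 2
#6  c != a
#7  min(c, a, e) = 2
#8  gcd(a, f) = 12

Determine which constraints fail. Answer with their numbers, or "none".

Constraint 5 is violated.

#1 5a + 2f = 5(24) + 2(12) = 144 — holds.
#2 e + f + c = 2 + 12 + 15 = 29 — holds.
#3 e = 2 = 2 (first disjunct) — holds.
#4 a = 24, c = 15; 24 ≥ 15 — holds.
#5 23 = 2*11 + 1, so 2 does not divide 23 — fails.
#6 c = 15, a = 24; distinct — holds.
#7 min(15, 24, 2) = 2 — holds.
#8 gcd(24, 12) = 12 — holds.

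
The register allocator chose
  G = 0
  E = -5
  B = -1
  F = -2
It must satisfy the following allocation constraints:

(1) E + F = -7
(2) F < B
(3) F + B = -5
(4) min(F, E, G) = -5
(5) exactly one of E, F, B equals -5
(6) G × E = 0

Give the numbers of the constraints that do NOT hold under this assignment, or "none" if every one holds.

(1) E + F = -5 + (-2) = -7  holds
(2) F = -2, B = -1; -2 < -1  holds
(3) F + B = -2 + (-1) = -3, not -5  fails
(4) min(-2, -5, 0) = -5  holds
(5) E=-5, F=-2, B=-1; 1 of them equals -5  holds
(6) G × E = 0 × (-5) = 0  holds

The assignment fails constraint 3.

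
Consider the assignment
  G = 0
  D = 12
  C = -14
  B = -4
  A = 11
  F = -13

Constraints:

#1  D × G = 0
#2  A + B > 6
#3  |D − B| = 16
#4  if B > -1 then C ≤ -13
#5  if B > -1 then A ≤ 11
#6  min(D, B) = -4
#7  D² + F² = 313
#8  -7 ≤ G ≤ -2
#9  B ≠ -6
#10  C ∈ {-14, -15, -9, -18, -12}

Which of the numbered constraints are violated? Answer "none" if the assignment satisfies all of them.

Constraint 8 is violated.

#1 D × G = 12 × 0 = 0  OK
#2 A + B = 11 + (-4) = 7; 7 > 6  OK
#3 |12 − (-4)| = 16  OK
#4 B = -4, not > -1; antecedent false, conditional vacuously true  OK
#5 B = -4, not > -1; antecedent false, conditional vacuously true  OK
#6 min(12, -4) = -4  OK
#7 D² + F² = 12² + (-13)² = 144 + 169 = 313  OK
#8 G = 0 is outside [-7, -2]  FAIL
#9 B = -4, and -4 ≠ -6  OK
#10 C = -14 is in {-14, -15, -9, -18, -12}  OK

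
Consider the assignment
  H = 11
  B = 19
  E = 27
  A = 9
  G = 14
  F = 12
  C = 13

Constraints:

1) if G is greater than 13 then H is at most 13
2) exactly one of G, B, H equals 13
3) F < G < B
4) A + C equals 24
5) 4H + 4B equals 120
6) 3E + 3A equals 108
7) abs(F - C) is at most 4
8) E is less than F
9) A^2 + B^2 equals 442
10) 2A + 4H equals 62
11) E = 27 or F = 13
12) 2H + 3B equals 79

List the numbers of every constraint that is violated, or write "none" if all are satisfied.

The assignment fails constraints 2, 4, 8.

1) G = 14 > 13, so we need H ≤ 13; H = 11 ≤ 13 — holds.
2) G=14, B=19, H=11; 0 of them equal 13, not exactly one — does not hold.
3) values 12 < 14 < 19 — holds.
4) A + C = 9 + 13 = 22, not 24 — does not hold.
5) 4H + 4B = 4(11) + 4(19) = 120 — holds.
6) 3E + 3A = 3(27) + 3(9) = 108 — holds.
7) abs(12 - 13) = 1; 1 ≤ 4 — holds.
8) E = 27, F = 12; 27 ≥ 12 (want <) — does not hold.
9) A^2 + B^2 = 9^2 + 19^2 = 81 + 361 = 442 — holds.
10) 2A + 4H = 2(9) + 4(11) = 62 — holds.
11) E = 27 = 27 (first disjunct) — holds.
12) 2H + 3B = 2(11) + 3(19) = 79 — holds.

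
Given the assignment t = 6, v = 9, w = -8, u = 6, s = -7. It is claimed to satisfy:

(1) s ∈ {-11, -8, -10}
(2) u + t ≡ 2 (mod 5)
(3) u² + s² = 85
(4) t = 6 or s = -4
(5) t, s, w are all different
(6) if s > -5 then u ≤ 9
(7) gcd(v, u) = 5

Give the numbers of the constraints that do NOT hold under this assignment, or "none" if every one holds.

No — constraints 1, 7 are not satisfied.

(1) s = -7 is not in {-11, -8, -10} — violated.
(2) u + t = 12; 12 mod 5 = 2 — satisfied.
(3) u² + s² = 6² + (-7)² = 36 + 49 = 85 — satisfied.
(4) t = 6 = 6 (first disjunct) — satisfied.
(5) values 6, -7, -8 are pairwise distinct — satisfied.
(6) s = -7, not > -5; antecedent false, conditional vacuously true — satisfied.
(7) gcd(9, 6) = 3, not 5 — violated.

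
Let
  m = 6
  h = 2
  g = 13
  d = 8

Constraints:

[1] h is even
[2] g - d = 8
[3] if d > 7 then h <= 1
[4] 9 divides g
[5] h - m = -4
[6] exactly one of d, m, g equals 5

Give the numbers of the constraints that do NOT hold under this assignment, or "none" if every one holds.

Constraints 2, 3, 4, and 6 are violated.

[1] h = 2 is even  ✓
[2] g - d = 13 - 8 = 5, not 8  ✗
[3] d = 8 > 7, so we need h ≤ 1; but h = 2 > 1  ✗
[4] 13 = 9*1 + 4, so 9 does not divide 13  ✗
[5] h - m = 2 - 6 = -4  ✓
[6] d=8, m=6, g=13; 0 of them equal 5, not exactly one  ✗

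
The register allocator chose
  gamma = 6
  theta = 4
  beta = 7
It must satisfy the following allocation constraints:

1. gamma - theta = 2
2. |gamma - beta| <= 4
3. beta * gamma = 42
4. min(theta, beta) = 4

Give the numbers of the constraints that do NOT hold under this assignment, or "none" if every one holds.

The assignment satisfies every constraint.

1. gamma - theta = 6 - 4 = 2  ✓
2. |6 - 7| = 1; 1 ≤ 4  ✓
3. beta * gamma = 7 * 6 = 42  ✓
4. min(4, 7) = 4  ✓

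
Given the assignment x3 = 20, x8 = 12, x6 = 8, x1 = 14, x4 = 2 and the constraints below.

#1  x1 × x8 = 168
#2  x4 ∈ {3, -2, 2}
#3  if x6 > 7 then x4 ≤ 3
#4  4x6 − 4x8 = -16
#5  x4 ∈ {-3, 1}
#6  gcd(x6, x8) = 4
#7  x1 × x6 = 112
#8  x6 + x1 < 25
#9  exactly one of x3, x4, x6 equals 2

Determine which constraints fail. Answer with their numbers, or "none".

#1 x1 × x8 = 14 × 12 = 168  ✓
#2 x4 = 2 is in {3, -2, 2}  ✓
#3 x6 = 8 > 7, so we need x4 ≤ 3; x4 = 2 ≤ 3  ✓
#4 4x6 − 4x8 = 4(8) − 4(12) = -16  ✓
#5 x4 = 2 is not in {-3, 1}  ✗
#6 gcd(8, 12) = 4  ✓
#7 x1 × x6 = 14 × 8 = 112  ✓
#8 x6 + x1 = 8 + 14 = 22; 22 < 25  ✓
#9 x3=20, x4=2, x6=8; 1 of them equals 2  ✓

Constraint 5 does not hold.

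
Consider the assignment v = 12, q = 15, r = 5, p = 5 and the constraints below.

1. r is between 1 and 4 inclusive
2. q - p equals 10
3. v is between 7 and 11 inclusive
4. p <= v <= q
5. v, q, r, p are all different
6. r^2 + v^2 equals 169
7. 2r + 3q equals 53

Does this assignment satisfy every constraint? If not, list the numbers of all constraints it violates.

Constraints 1, 3, 5, 7 are violated.

1. r = 5 is outside [1, 4]  FAIL
2. q - p = 15 - 5 = 10  OK
3. v = 12 is outside [7, 11]  FAIL
4. values 5 <= 12 <= 15  OK
5. r = p = 5, not all different  FAIL
6. r^2 + v^2 = 5^2 + 12^2 = 25 + 144 = 169  OK
7. 2r + 3q = 2(5) + 3(15) = 55, not 53  FAIL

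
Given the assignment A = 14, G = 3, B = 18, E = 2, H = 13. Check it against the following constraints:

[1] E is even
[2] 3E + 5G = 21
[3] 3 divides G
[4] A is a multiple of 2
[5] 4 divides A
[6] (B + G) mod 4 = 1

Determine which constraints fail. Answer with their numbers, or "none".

[1] E = 2 is even  ✔
[2] 3E + 5G = 3(2) + 5(3) = 21  ✔
[3] 3 / 3 = 1, so 3 divides 3  ✔
[4] 14 / 2 = 7, so 2 divides 14  ✔
[5] 14 = 4*3 + 2, so 4 does not divide 14  ✘
[6] B + G = 21; 21 mod 4 = 1  ✔

No — constraint 5 is not satisfied.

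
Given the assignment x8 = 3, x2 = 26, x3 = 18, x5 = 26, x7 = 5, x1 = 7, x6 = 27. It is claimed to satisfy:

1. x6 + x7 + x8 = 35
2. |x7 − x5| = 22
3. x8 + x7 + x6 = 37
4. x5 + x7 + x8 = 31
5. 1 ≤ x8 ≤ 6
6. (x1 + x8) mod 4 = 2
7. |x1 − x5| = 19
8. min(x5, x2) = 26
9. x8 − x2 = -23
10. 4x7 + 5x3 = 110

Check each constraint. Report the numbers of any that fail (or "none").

1. x6 + x7 + x8 = 27 + 5 + 3 = 35  OK
2. |5 − 26| = 21, not 22  FAIL
3. x8 + x7 + x6 = 3 + 5 + 27 = 35, not 37  FAIL
4. x5 + x7 + x8 = 26 + 5 + 3 = 34, not 31  FAIL
5. x8 = 3 lies in [1, 6]  OK
6. x1 + x8 = 10; 10 mod 4 = 2  OK
7. |7 − 26| = 19  OK
8. min(26, 26) = 26  OK
9. x8 − x2 = 3 − 26 = -23  OK
10. 4x7 + 5x3 = 4(5) + 5(18) = 110  OK

Constraints 2, 3, and 4 do not hold.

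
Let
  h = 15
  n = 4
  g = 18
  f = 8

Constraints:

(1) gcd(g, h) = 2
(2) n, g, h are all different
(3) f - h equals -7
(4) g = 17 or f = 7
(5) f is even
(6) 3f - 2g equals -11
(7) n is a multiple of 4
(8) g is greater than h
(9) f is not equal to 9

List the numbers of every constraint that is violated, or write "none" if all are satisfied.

No — constraints 1, 4, and 6 are not satisfied.

(1) gcd(18, 15) = 3, not 2 — fails.
(2) values 4, 18, 15 are pairwise distinct — holds.
(3) f - h = 8 - 15 = -7 — holds.
(4) g = 18 ≠ 17 and f = 8 ≠ 7; both disjuncts false — fails.
(5) f = 8 is even — holds.
(6) 3f - 2g = 3(8) - 2(18) = -12, not -11 — fails.
(7) 4 / 4 = 1, so 4 divides 4 — holds.
(8) g = 18, h = 15; 18 > 15 — holds.
(9) f = 8, and 8 ≠ 9 — holds.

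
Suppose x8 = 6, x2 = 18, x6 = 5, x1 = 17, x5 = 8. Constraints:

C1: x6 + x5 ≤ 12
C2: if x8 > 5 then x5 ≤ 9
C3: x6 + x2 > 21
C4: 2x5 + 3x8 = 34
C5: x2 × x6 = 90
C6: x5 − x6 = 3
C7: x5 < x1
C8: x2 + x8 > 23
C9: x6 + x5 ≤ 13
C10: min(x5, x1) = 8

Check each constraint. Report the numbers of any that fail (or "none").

C1: x6 + x5 = 5 + 8 = 13; 13 > 12, bound 12 not met — violated.
C2: x8 = 6 > 5, so we need x5 ≤ 9; x5 = 8 ≤ 9 — satisfied.
C3: x6 + x2 = 5 + 18 = 23; 23 > 21 — satisfied.
C4: 2x5 + 3x8 = 2(8) + 3(6) = 34 — satisfied.
C5: x2 × x6 = 18 × 5 = 90 — satisfied.
C6: x5 − x6 = 8 − 5 = 3 — satisfied.
C7: x5 = 8, x1 = 17; 8 < 17 — satisfied.
C8: x2 + x8 = 18 + 6 = 24; 24 > 23 — satisfied.
C9: x6 + x5 = 5 + 8 = 13; 13 ≤ 13 — satisfied.
C10: min(8, 17) = 8 — satisfied.

Constraint 1 is violated.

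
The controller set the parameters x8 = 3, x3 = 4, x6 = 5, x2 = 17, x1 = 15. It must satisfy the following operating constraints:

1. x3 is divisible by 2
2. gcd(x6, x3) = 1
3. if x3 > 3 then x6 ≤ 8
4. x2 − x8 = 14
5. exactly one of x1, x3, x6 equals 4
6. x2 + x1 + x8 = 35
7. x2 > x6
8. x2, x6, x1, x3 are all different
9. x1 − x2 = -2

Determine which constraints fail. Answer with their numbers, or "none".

All constraints are satisfied.

1. 4 / 2 = 2, so 2 divides 4 — holds.
2. gcd(5, 4) = 1 — holds.
3. x3 = 4 > 3, so we need x6 ≤ 8; x6 = 5 ≤ 8 — holds.
4. x2 − x8 = 17 − 3 = 14 — holds.
5. x1=15, x3=4, x6=5; 1 of them equals 4 — holds.
6. x2 + x1 + x8 = 17 + 15 + 3 = 35 — holds.
7. x2 = 17, x6 = 5; 17 > 5 — holds.
8. values 17, 5, 15, 4 are pairwise distinct — holds.
9. x1 − x2 = 15 − 17 = -2 — holds.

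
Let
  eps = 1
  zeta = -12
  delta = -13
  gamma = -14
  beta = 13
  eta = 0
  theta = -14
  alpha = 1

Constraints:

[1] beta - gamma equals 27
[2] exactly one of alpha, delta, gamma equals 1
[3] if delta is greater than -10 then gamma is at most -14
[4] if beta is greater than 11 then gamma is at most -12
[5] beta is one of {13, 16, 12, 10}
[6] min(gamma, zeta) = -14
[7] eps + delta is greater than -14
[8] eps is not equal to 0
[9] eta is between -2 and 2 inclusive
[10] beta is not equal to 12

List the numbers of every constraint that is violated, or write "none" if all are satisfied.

The assignment satisfies every constraint.

[1] beta - gamma = 13 - (-14) = 27 — OK.
[2] alpha=1, delta=-13, gamma=-14; 1 of them equals 1 — OK.
[3] delta = -13, not > -10; antecedent false, conditional vacuously true — OK.
[4] beta = 13 > 11, so we need gamma ≤ -12; gamma = -14 ≤ -12 — OK.
[5] beta = 13 is in {13, 16, 12, 10} — OK.
[6] min(-14, -12) = -14 — OK.
[7] eps + delta = 1 + (-13) = -12; -12 > -14 — OK.
[8] eps = 1, and 1 ≠ 0 — OK.
[9] eta = 0 lies in [-2, 2] — OK.
[10] beta = 13, and 13 ≠ 12 — OK.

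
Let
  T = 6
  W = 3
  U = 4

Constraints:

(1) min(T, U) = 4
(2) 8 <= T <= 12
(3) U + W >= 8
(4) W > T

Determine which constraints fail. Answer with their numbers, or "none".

Constraints 2, 3, and 4 are violated.

(1) min(6, 4) = 4 — satisfied.
(2) T = 6 is outside [8, 12] — violated.
(3) U + W = 4 + 3 = 7; 7 < 8, bound 8 not met — violated.
(4) W = 3, T = 6; 3 ≤ 6 (want >) — violated.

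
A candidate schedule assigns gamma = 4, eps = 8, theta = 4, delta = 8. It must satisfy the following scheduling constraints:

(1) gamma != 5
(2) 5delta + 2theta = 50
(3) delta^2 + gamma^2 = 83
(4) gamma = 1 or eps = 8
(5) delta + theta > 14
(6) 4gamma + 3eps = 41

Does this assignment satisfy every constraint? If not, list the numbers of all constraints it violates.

(1) gamma = 4, and 4 ≠ 5 — holds.
(2) 5delta + 2theta = 5(8) + 2(4) = 48, not 50 — fails.
(3) delta^2 + gamma^2 = 8^2 + 4^2 = 64 + 16 = 80, not 83 — fails.
(4) gamma = 4 ≠ 1, but eps = 8 = 8 (second disjunct) — holds.
(5) delta + theta = 8 + 4 = 12; 12 ≤ 14, bound 14 not met — fails.
(6) 4gamma + 3eps = 4(4) + 3(8) = 40, not 41 — fails.

No — constraints 2, 3, 5, and 6 are not satisfied.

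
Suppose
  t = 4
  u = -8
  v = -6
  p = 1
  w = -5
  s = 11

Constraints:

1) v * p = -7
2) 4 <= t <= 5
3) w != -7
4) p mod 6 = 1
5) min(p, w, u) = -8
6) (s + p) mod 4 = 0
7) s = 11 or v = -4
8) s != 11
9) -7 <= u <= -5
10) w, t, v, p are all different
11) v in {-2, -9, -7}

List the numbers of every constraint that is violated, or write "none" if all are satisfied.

1) v * p = -6 * 1 = -6, not -7  ✗
2) t = 4 lies in [4, 5]  ✓
3) w = -5, and -5 ≠ -7  ✓
4) 1 mod 6 = 1  ✓
5) min(1, -5, -8) = -8  ✓
6) s + p = 12; 12 mod 4 = 0  ✓
7) s = 11 = 11 (first disjunct)  ✓
8) s = 11, but 11 is required to differ  ✗
9) u = -8 is outside [-7, -5]  ✗
10) values -5, 4, -6, 1 are pairwise distinct  ✓
11) v = -6 is not in {-2, -9, -7}  ✗

No — constraints 1, 8, 9, 11 are not satisfied.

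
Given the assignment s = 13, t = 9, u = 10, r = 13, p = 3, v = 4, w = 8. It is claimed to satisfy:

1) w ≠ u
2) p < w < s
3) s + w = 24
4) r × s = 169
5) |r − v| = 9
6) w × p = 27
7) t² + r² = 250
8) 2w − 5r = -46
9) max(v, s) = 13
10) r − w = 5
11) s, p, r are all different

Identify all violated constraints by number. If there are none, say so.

Violated: 3, 6, 8, 11.

1) w = 8, u = 10; distinct — holds.
2) values 3 < 8 < 13 — holds.
3) s + w = 13 + 8 = 21, not 24 — fails.
4) r × s = 13 × 13 = 169 — holds.
5) |13 − 4| = 9 — holds.
6) w × p = 8 × 3 = 24, not 27 — fails.
7) t² + r² = 9² + 13² = 81 + 169 = 250 — holds.
8) 2w − 5r = 2(8) − 5(13) = -49, not -46 — fails.
9) max(4, 13) = 13 — holds.
10) r − w = 13 − 8 = 5 — holds.
11) s = r = 13, not all different — fails.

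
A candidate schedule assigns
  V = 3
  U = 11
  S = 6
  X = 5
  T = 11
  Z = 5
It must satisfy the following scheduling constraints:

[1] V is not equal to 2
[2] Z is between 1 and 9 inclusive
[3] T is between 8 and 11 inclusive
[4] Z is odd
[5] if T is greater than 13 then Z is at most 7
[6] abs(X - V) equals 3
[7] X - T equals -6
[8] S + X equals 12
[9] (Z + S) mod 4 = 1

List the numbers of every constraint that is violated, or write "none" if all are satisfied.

[1] V = 3, and 3 ≠ 2  OK
[2] Z = 5 lies in [1, 9]  OK
[3] T = 11 lies in [8, 11]  OK
[4] Z = 5 is odd  OK
[5] T = 11, not > 13; antecedent false, conditional vacuously true  OK
[6] abs(5 - 3) = 2, not 3  FAIL
[7] X - T = 5 - 11 = -6  OK
[8] S + X = 6 + 5 = 11, not 12  FAIL
[9] Z + S = 11; 11 mod 4 = 3, not 1  FAIL

Constraints 6, 8, 9 are violated.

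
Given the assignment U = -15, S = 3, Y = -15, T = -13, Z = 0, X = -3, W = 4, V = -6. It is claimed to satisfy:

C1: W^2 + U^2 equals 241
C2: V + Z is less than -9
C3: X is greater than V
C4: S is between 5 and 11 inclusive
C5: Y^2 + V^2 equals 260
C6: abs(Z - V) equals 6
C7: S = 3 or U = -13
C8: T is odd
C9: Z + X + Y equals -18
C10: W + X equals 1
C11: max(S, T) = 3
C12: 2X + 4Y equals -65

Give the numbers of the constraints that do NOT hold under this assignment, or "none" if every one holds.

C1: W^2 + U^2 = 4^2 + (-15)^2 = 16 + 225 = 241 — satisfied.
C2: V + Z = -6 + 0 = -6; -6 ≥ -9, bound -9 not met — violated.
C3: X = -3, V = -6; -3 > -6 — satisfied.
C4: S = 3 is outside [5, 11] — violated.
C5: Y^2 + V^2 = (-15)^2 + (-6)^2 = 225 + 36 = 261, not 260 — violated.
C6: abs(0 - (-6)) = 6 — satisfied.
C7: S = 3 = 3 (first disjunct) — satisfied.
C8: T = -13 is odd — satisfied.
C9: Z + X + Y = 0 + (-3) + (-15) = -18 — satisfied.
C10: W + X = 4 + (-3) = 1 — satisfied.
C11: max(3, -13) = 3 — satisfied.
C12: 2X + 4Y = 2(-3) + 4(-15) = -66, not -65 — violated.

Constraints 2, 4, 5, 12 do not hold.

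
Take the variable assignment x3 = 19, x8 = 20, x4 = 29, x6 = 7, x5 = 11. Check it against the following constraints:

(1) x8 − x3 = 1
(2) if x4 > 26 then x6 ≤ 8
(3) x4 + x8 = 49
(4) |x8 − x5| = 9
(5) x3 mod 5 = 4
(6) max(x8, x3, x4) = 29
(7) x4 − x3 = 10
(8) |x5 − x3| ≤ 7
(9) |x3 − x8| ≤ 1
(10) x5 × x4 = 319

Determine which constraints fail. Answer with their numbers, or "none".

(1) x8 − x3 = 20 − 19 = 1 — holds.
(2) x4 = 29 > 26, so we need x6 ≤ 8; x6 = 7 ≤ 8 — holds.
(3) x4 + x8 = 29 + 20 = 49 — holds.
(4) |20 − 11| = 9 — holds.
(5) 19 mod 5 = 4 — holds.
(6) max(20, 19, 29) = 29 — holds.
(7) x4 − x3 = 29 − 19 = 10 — holds.
(8) |11 − 19| = 8; 8 > 7, exceeds bound 7 — does not hold.
(9) |19 − 20| = 1; 1 ≤ 1 — holds.
(10) x5 × x4 = 11 × 29 = 319 — holds.

The assignment fails constraint 8.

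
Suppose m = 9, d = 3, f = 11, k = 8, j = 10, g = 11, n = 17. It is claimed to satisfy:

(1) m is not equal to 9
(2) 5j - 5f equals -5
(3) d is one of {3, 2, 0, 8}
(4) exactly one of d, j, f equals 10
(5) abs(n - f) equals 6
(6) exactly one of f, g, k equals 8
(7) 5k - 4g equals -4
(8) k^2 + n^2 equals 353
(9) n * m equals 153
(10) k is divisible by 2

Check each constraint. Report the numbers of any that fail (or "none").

Constraint 1 is violated.

(1) m = 9, but 9 is required to differ — fails.
(2) 5j - 5f = 5(10) - 5(11) = -5 — holds.
(3) d = 3 is in {3, 2, 0, 8} — holds.
(4) d=3, j=10, f=11; 1 of them equals 10 — holds.
(5) abs(17 - 11) = 6 — holds.
(6) f=11, g=11, k=8; 1 of them equals 8 — holds.
(7) 5k - 4g = 5(8) - 4(11) = -4 — holds.
(8) k^2 + n^2 = 8^2 + 17^2 = 64 + 289 = 353 — holds.
(9) n * m = 17 * 9 = 153 — holds.
(10) 8 / 2 = 4, so 2 divides 8 — holds.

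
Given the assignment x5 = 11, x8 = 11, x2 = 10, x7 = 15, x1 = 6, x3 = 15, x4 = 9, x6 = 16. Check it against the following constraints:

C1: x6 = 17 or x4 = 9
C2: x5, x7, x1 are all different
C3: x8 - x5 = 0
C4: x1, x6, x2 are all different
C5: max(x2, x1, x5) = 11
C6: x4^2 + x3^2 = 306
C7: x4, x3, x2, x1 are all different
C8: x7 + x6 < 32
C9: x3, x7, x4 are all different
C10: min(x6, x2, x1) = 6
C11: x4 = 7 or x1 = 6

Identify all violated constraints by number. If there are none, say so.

C1: x6 = 16 ≠ 17, but x4 = 9 = 9 (second disjunct)  yes
C2: values 11, 15, 6 are pairwise distinct  yes
C3: x8 - x5 = 11 - 11 = 0  yes
C4: values 6, 16, 10 are pairwise distinct  yes
C5: max(10, 6, 11) = 11  yes
C6: x4^2 + x3^2 = 9^2 + 15^2 = 81 + 225 = 306  yes
C7: values 9, 15, 10, 6 are pairwise distinct  yes
C8: x7 + x6 = 15 + 16 = 31; 31 < 32  yes
C9: x3 = x7 = 15, not all different  no
C10: min(16, 10, 6) = 6  yes
C11: x4 = 9 ≠ 7, but x1 = 6 = 6 (second disjunct)  yes

Constraint 9 does not hold.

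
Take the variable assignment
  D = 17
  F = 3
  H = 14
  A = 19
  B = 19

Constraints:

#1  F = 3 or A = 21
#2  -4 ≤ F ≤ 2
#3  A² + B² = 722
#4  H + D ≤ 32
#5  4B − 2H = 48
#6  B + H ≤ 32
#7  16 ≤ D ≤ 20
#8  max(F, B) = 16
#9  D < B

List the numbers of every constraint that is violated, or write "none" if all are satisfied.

Constraints 2, 6, 8 are violated.

#1 F = 3 = 3 (first disjunct)  ✔
#2 F = 3 is outside [-4, 2]  ✘
#3 A² + B² = 19² + 19² = 361 + 361 = 722  ✔
#4 H + D = 14 + 17 = 31; 31 ≤ 32  ✔
#5 4B − 2H = 4(19) − 2(14) = 48  ✔
#6 B + H = 19 + 14 = 33; 33 > 32, bound 32 not met  ✘
#7 D = 17 lies in [16, 20]  ✔
#8 max(3, 19) = 19, not 16  ✘
#9 D = 17, B = 19; 17 < 19  ✔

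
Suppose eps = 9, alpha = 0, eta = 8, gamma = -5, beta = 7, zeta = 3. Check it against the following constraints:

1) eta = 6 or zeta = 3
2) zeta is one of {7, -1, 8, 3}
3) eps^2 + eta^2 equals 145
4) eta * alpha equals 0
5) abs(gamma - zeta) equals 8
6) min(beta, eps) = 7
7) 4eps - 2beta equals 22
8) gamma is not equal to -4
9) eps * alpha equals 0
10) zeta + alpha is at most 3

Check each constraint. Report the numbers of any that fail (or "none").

1) eta = 8 ≠ 6, but zeta = 3 = 3 (second disjunct)  ✓
2) zeta = 3 is in {7, -1, 8, 3}  ✓
3) eps^2 + eta^2 = 9^2 + 8^2 = 81 + 64 = 145  ✓
4) eta * alpha = 8 * 0 = 0  ✓
5) abs(-5 - 3) = 8  ✓
6) min(7, 9) = 7  ✓
7) 4eps - 2beta = 4(9) - 2(7) = 22  ✓
8) gamma = -5, and -5 ≠ -4  ✓
9) eps * alpha = 9 * 0 = 0  ✓
10) zeta + alpha = 3 + 0 = 3; 3 ≤ 3  ✓

None — every constraint holds.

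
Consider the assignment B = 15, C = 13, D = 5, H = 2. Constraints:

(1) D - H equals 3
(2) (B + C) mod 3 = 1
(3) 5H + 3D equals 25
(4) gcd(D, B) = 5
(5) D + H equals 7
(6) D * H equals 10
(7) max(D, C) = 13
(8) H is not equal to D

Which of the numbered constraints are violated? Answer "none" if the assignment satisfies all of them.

(1) D - H = 5 - 2 = 3 — holds.
(2) B + C = 28; 28 mod 3 = 1 — holds.
(3) 5H + 3D = 5(2) + 3(5) = 25 — holds.
(4) gcd(5, 15) = 5 — holds.
(5) D + H = 5 + 2 = 7 — holds.
(6) D * H = 5 * 2 = 10 — holds.
(7) max(5, 13) = 13 — holds.
(8) H = 2, D = 5; distinct — holds.

Yes — all constraints hold.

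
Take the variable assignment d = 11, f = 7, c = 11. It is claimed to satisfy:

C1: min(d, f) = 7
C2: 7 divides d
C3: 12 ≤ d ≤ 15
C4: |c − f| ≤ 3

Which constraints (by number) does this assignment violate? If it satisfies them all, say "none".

Violated: 2, 3, and 4.

C1: min(11, 7) = 7  ✔
C2: 11 = 7×1 + 4, so 7 does not divide 11  ✘
C3: d = 11 is outside [12, 15]  ✘
C4: |11 − 7| = 4; 4 > 3, exceeds bound 3  ✘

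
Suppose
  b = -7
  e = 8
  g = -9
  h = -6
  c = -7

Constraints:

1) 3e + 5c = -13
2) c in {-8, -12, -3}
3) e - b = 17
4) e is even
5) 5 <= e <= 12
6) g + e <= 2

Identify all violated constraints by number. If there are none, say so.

1) 3e + 5c = 3(8) + 5(-7) = -11, not -13 — violated.
2) c = -7 is not in {-8, -12, -3} — violated.
3) e - b = 8 - (-7) = 15, not 17 — violated.
4) e = 8 is even — OK.
5) e = 8 lies in [5, 12] — OK.
6) g + e = -9 + 8 = -1; -1 ≤ 2 — OK.

Violated: 1, 2, 3.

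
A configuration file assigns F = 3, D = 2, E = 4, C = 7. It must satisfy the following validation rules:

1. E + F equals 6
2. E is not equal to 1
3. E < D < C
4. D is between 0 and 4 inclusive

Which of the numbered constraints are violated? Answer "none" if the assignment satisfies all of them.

1. E + F = 4 + 3 = 7, not 6  ✘
2. E = 4, and 4 ≠ 1  ✔
3. values 4, 2, 7; E = 4 is not < D = 2  ✘
4. D = 2 lies in [0, 4]  ✔

Constraints 1 and 3 do not hold.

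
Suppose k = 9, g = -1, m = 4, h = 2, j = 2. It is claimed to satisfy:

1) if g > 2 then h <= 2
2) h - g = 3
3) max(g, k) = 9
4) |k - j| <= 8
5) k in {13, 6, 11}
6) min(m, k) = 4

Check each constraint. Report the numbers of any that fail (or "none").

1) g = -1, not > 2; antecedent false, conditional vacuously true — holds.
2) h - g = 2 - (-1) = 3 — holds.
3) max(-1, 9) = 9 — holds.
4) |9 - 2| = 7; 7 ≤ 8 — holds.
5) k = 9 is not in {13, 6, 11} — does not hold.
6) min(4, 9) = 4 — holds.

Constraint 5 does not hold.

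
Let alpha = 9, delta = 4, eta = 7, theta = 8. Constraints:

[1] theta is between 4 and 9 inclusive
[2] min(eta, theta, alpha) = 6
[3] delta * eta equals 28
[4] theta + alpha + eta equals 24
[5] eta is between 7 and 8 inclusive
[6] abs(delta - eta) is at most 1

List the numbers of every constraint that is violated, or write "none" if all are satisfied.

Violated: 2 and 6.

[1] theta = 8 lies in [4, 9] — holds.
[2] min(7, 8, 9) = 7, not 6 — fails.
[3] delta * eta = 4 * 7 = 28 — holds.
[4] theta + alpha + eta = 8 + 9 + 7 = 24 — holds.
[5] eta = 7 lies in [7, 8] — holds.
[6] abs(4 - 7) = 3; 3 > 1, exceeds bound 1 — fails.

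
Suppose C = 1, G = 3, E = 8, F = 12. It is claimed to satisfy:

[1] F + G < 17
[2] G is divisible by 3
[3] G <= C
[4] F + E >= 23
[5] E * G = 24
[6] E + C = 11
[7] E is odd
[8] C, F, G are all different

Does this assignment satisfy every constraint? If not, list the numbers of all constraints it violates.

[1] F + G = 12 + 3 = 15; 15 < 17  ✓
[2] 3 / 3 = 1, so 3 divides 3  ✓
[3] G = 3, C = 1; 3 > 1 (want ≤)  ✗
[4] F + E = 12 + 8 = 20; 20 < 23, bound 23 not met  ✗
[5] E * G = 8 * 3 = 24  ✓
[6] E + C = 8 + 1 = 9, not 11  ✗
[7] E = 8 is even  ✗
[8] values 1, 12, 3 are pairwise distinct  ✓

Constraints 3, 4, 6, 7 are violated.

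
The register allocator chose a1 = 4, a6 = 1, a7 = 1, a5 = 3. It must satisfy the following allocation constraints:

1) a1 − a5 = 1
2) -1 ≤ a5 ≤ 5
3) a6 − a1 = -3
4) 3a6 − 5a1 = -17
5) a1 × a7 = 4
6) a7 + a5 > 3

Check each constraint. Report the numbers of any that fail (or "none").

No violations.

1) a1 − a5 = 4 − 3 = 1  holds
2) a5 = 3 lies in [-1, 5]  holds
3) a6 − a1 = 1 − 4 = -3  holds
4) 3a6 − 5a1 = 3(1) − 5(4) = -17  holds
5) a1 × a7 = 4 × 1 = 4  holds
6) a7 + a5 = 1 + 3 = 4; 4 > 3  holds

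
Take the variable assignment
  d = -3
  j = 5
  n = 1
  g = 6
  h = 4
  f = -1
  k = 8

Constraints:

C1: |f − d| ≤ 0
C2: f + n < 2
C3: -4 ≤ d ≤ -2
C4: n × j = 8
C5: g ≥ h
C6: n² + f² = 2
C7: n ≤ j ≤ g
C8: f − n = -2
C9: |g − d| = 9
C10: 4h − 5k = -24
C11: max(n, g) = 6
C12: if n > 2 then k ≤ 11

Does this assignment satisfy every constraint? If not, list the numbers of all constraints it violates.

The assignment fails constraints 1 and 4.

C1: |-1 − (-3)| = 2; 2 > 0, exceeds bound 0  false
C2: f + n = -1 + 1 = 0; 0 < 2  true
C3: d = -3 lies in [-4, -2]  true
C4: n × j = 1 × 5 = 5, not 8  false
C5: g = 6, h = 4; 6 ≥ 4  true
C6: n² + f² = 1² + (-1)² = 1 + 1 = 2  true
C7: values 1 ≤ 5 ≤ 6  true
C8: f − n = -1 − 1 = -2  true
C9: |6 − (-3)| = 9  true
C10: 4h − 5k = 4(4) − 5(8) = -24  true
C11: max(1, 6) = 6  true
C12: n = 1, not > 2; antecedent false, conditional vacuously true  true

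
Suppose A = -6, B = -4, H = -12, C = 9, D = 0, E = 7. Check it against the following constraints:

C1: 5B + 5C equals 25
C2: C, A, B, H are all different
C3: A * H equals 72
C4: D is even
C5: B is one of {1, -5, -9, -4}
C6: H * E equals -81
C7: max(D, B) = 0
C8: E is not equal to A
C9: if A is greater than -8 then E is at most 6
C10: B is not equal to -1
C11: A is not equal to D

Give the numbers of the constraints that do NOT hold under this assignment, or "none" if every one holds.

C1: 5B + 5C = 5(-4) + 5(9) = 25  yes
C2: values 9, -6, -4, -12 are pairwise distinct  yes
C3: A * H = -6 * (-12) = 72  yes
C4: D = 0 is even  yes
C5: B = -4 is in {1, -5, -9, -4}  yes
C6: H * E = -12 * 7 = -84, not -81  no
C7: max(0, -4) = 0  yes
C8: E = 7, A = -6; distinct  yes
C9: A = -6 > -8, so we need E ≤ 6; but E = 7 > 6  no
C10: B = -4, and -4 ≠ -1  yes
C11: A = -6, D = 0; distinct  yes

Constraints 6, 9 are violated.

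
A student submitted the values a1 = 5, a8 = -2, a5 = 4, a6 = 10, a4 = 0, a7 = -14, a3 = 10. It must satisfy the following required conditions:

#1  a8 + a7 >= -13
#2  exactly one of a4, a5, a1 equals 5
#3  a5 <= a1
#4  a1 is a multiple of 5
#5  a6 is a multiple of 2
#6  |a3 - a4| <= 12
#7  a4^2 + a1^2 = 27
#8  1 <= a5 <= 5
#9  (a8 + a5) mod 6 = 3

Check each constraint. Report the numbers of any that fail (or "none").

No — constraints 1, 7, 9 are not satisfied.

#1 a8 + a7 = -2 + (-14) = -16; -16 < -13, bound -13 not met — violated.
#2 a4=0, a5=4, a1=5; 1 of them equals 5 — OK.
#3 a5 = 4, a1 = 5; 4 ≤ 5 — OK.
#4 5 / 5 = 1, so 5 divides 5 — OK.
#5 10 / 2 = 5, so 2 divides 10 — OK.
#6 |10 - 0| = 10; 10 ≤ 12 — OK.
#7 a4^2 + a1^2 = 0^2 + 5^2 = 0 + 25 = 25, not 27 — violated.
#8 a5 = 4 lies in [1, 5] — OK.
#9 a8 + a5 = 2; 2 mod 6 = 2, not 3 — violated.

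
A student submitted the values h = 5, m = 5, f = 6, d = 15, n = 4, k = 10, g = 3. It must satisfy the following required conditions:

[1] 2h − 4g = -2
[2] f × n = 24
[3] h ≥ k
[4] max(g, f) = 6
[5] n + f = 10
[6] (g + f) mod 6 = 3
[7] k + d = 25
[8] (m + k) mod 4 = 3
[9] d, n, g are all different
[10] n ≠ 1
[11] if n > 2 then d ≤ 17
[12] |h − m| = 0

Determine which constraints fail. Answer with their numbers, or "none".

No — constraint 3 is not satisfied.

[1] 2h − 4g = 2(5) − 4(3) = -2  OK
[2] f × n = 6 × 4 = 24  OK
[3] h = 5, k = 10; 5 < 10 (want ≥)  FAIL
[4] max(3, 6) = 6  OK
[5] n + f = 4 + 6 = 10  OK
[6] g + f = 9; 9 mod 6 = 3  OK
[7] k + d = 10 + 15 = 25  OK
[8] m + k = 15; 15 mod 4 = 3  OK
[9] values 15, 4, 3 are pairwise distinct  OK
[10] n = 4, and 4 ≠ 1  OK
[11] n = 4 > 2, so we need d ≤ 17; d = 15 ≤ 17  OK
[12] |5 − 5| = 0  OK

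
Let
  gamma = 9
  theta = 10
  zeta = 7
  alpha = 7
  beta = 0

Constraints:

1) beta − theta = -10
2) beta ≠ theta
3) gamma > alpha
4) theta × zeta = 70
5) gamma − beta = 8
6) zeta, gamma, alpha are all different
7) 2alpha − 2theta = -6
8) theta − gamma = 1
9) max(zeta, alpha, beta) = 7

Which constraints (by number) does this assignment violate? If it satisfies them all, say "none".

1) beta − theta = 0 − 10 = -10  ✓
2) beta = 0, theta = 10; distinct  ✓
3) gamma = 9, alpha = 7; 9 > 7  ✓
4) theta × zeta = 10 × 7 = 70  ✓
5) gamma − beta = 9 − 0 = 9, not 8  ✗
6) zeta = alpha = 7, not all different  ✗
7) 2alpha − 2theta = 2(7) − 2(10) = -6  ✓
8) theta − gamma = 10 − 9 = 1  ✓
9) max(7, 7, 0) = 7  ✓

Violated: 5, 6.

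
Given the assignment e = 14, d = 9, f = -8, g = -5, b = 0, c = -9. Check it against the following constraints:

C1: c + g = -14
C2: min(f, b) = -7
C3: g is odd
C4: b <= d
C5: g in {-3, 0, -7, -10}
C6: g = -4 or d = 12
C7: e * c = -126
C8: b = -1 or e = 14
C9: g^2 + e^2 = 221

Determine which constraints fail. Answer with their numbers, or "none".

Violated: 2, 5, and 6.

C1: c + g = -9 + (-5) = -14 — holds.
C2: min(-8, 0) = -8, not -7 — fails.
C3: g = -5 is odd — holds.
C4: b = 0, d = 9; 0 ≤ 9 — holds.
C5: g = -5 is not in {-3, 0, -7, -10} — fails.
C6: g = -5 ≠ -4 and d = 9 ≠ 12; both disjuncts false — fails.
C7: e * c = 14 * (-9) = -126 — holds.
C8: b = 0 ≠ -1, but e = 14 = 14 (second disjunct) — holds.
C9: g^2 + e^2 = (-5)^2 + 14^2 = 25 + 196 = 221 — holds.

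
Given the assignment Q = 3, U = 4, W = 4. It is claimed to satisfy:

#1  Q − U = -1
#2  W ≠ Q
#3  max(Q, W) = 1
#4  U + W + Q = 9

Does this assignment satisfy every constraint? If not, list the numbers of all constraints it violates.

Violated: 3 and 4.

#1 Q − U = 3 − 4 = -1  true
#2 W = 4, Q = 3; distinct  true
#3 max(3, 4) = 4, not 1  false
#4 U + W + Q = 4 + 4 + 3 = 11, not 9  false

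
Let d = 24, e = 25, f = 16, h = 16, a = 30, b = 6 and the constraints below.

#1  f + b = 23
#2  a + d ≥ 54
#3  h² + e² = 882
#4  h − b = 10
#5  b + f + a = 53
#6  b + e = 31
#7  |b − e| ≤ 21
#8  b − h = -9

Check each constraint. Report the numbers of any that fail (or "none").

#1 f + b = 16 + 6 = 22, not 23 — violated.
#2 a + d = 30 + 24 = 54; 54 ≥ 54 — satisfied.
#3 h² + e² = 16² + 25² = 256 + 625 = 881, not 882 — violated.
#4 h − b = 16 − 6 = 10 — satisfied.
#5 b + f + a = 6 + 16 + 30 = 52, not 53 — violated.
#6 b + e = 6 + 25 = 31 — satisfied.
#7 |6 − 25| = 19; 19 ≤ 21 — satisfied.
#8 b − h = 6 − 16 = -10, not -9 — violated.

Violated: 1, 3, 5, and 8.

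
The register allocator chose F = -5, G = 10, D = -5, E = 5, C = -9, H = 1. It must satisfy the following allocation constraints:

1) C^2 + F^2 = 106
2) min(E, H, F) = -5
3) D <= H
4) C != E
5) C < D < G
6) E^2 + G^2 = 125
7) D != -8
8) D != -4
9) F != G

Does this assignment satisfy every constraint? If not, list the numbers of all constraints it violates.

1) C^2 + F^2 = (-9)^2 + (-5)^2 = 81 + 25 = 106  ✔
2) min(5, 1, -5) = -5  ✔
3) D = -5, H = 1; -5 ≤ 1  ✔
4) C = -9, E = 5; distinct  ✔
5) values -9 < -5 < 10  ✔
6) E^2 + G^2 = 5^2 + 10^2 = 25 + 100 = 125  ✔
7) D = -5, and -5 ≠ -8  ✔
8) D = -5, and -5 ≠ -4  ✔
9) F = -5, G = 10; distinct  ✔

All constraints are satisfied.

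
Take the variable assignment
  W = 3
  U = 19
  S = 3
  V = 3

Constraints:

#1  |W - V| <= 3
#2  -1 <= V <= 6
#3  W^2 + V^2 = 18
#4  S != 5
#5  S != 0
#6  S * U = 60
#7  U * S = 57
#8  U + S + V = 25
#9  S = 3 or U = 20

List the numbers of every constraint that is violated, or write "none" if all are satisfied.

#1 |3 - 3| = 0; 0 ≤ 3  yes
#2 V = 3 lies in [-1, 6]  yes
#3 W^2 + V^2 = 3^2 + 3^2 = 9 + 9 = 18  yes
#4 S = 3, and 3 ≠ 5  yes
#5 S = 3, and 3 ≠ 0  yes
#6 S * U = 3 * 19 = 57, not 60  no
#7 U * S = 19 * 3 = 57  yes
#8 U + S + V = 19 + 3 + 3 = 25  yes
#9 S = 3 = 3 (first disjunct)  yes

Violated: 6.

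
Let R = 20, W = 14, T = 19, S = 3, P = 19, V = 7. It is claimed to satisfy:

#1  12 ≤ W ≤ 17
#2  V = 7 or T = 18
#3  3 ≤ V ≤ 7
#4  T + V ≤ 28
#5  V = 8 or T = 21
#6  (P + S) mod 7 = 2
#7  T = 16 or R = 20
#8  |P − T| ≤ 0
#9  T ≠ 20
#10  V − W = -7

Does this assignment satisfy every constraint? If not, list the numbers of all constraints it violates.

#1 W = 14 lies in [12, 17]  true
#2 V = 7 = 7 (first disjunct)  true
#3 V = 7 lies in [3, 7]  true
#4 T + V = 19 + 7 = 26; 26 ≤ 28  true
#5 V = 7 ≠ 8 and T = 19 ≠ 21; both disjuncts false  false
#6 P + S = 22; 22 mod 7 = 1, not 2  false
#7 T = 19 ≠ 16, but R = 20 = 20 (second disjunct)  true
#8 |19 − 19| = 0; 0 ≤ 0  true
#9 T = 19, and 19 ≠ 20  true
#10 V − W = 7 − 14 = -7  true

Constraints 5 and 6 do not hold.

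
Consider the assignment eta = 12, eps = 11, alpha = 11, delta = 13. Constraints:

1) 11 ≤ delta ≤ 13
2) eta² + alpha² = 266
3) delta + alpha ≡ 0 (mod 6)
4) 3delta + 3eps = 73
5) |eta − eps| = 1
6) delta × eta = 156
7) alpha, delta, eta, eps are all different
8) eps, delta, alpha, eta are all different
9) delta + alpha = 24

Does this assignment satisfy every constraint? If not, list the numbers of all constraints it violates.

1) delta = 13 lies in [11, 13] — holds.
2) eta² + alpha² = 12² + 11² = 144 + 121 = 265, not 266 — fails.
3) delta + alpha = 24; 24 mod 6 = 0 — holds.
4) 3delta + 3eps = 3(13) + 3(11) = 72, not 73 — fails.
5) |12 − 11| = 1 — holds.
6) delta × eta = 13 × 12 = 156 — holds.
7) alpha = eps = 11, not all different — fails.
8) eps = alpha = 11, not all different — fails.
9) delta + alpha = 13 + 11 = 24 — holds.

Constraints 2, 4, 7, and 8 are violated.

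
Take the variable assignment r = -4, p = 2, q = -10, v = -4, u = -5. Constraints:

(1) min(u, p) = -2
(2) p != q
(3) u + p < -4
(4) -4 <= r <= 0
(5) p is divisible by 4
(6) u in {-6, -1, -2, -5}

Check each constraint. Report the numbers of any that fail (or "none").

Violated: 1, 3, 5.

(1) min(-5, 2) = -5, not -2 — violated.
(2) p = 2, q = -10; distinct — satisfied.
(3) u + p = -5 + 2 = -3; -3 ≥ -4, bound -4 not met — violated.
(4) r = -4 lies in [-4, 0] — satisfied.
(5) 2 = 4*0 + 2, so 4 does not divide 2 — violated.
(6) u = -5 is in {-6, -1, -2, -5} — satisfied.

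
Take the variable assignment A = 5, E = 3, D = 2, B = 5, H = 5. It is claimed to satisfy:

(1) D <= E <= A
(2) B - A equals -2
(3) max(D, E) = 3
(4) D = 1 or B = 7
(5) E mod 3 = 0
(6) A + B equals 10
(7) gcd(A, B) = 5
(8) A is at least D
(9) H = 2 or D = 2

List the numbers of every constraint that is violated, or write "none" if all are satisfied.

(1) values 2 <= 3 <= 5 — holds.
(2) B - A = 5 - 5 = 0, not -2 — fails.
(3) max(2, 3) = 3 — holds.
(4) D = 2 ≠ 1 and B = 5 ≠ 7; both disjuncts false — fails.
(5) 3 mod 3 = 0 — holds.
(6) A + B = 5 + 5 = 10 — holds.
(7) gcd(5, 5) = 5 — holds.
(8) A = 5, D = 2; 5 ≥ 2 — holds.
(9) H = 5 ≠ 2, but D = 2 = 2 (second disjunct) — holds.

Violated: 2 and 4.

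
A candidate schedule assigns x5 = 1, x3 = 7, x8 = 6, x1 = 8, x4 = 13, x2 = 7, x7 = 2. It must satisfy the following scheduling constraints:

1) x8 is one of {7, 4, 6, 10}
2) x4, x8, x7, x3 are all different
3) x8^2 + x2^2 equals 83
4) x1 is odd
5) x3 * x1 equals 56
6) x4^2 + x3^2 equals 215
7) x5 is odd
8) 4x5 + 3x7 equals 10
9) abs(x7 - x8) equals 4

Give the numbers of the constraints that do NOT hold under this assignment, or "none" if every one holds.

Constraints 3, 4, 6 are violated.

1) x8 = 6 is in {7, 4, 6, 10} — holds.
2) values 13, 6, 2, 7 are pairwise distinct — holds.
3) x8^2 + x2^2 = 6^2 + 7^2 = 36 + 49 = 85, not 83 — fails.
4) x1 = 8 is even — fails.
5) x3 * x1 = 7 * 8 = 56 — holds.
6) x4^2 + x3^2 = 13^2 + 7^2 = 169 + 49 = 218, not 215 — fails.
7) x5 = 1 is odd — holds.
8) 4x5 + 3x7 = 4(1) + 3(2) = 10 — holds.
9) abs(2 - 6) = 4 — holds.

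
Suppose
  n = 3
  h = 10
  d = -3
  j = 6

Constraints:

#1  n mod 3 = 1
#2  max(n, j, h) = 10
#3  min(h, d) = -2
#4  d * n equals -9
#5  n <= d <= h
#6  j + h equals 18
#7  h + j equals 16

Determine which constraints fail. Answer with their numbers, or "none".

Violated: 1, 3, 5, and 6.

#1 3 mod 3 = 0, not 1  ✗
#2 max(3, 6, 10) = 10  ✓
#3 min(10, -3) = -3, not -2  ✗
#4 d * n = -3 * 3 = -9  ✓
#5 values 3, -3, 10; n = 3 is not <= d = -3  ✗
#6 j + h = 6 + 10 = 16, not 18  ✗
#7 h + j = 10 + 6 = 16  ✓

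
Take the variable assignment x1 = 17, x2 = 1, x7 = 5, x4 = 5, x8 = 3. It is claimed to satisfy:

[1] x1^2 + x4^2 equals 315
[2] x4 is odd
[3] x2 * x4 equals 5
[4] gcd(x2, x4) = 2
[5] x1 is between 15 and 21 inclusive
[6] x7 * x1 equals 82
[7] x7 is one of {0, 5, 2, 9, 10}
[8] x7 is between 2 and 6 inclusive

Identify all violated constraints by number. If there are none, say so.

[1] x1^2 + x4^2 = 17^2 + 5^2 = 289 + 25 = 314, not 315  ✗
[2] x4 = 5 is odd  ✓
[3] x2 * x4 = 1 * 5 = 5  ✓
[4] gcd(1, 5) = 1, not 2  ✗
[5] x1 = 17 lies in [15, 21]  ✓
[6] x7 * x1 = 5 * 17 = 85, not 82  ✗
[7] x7 = 5 is in {0, 5, 2, 9, 10}  ✓
[8] x7 = 5 lies in [2, 6]  ✓

The assignment fails constraints 1, 4, and 6.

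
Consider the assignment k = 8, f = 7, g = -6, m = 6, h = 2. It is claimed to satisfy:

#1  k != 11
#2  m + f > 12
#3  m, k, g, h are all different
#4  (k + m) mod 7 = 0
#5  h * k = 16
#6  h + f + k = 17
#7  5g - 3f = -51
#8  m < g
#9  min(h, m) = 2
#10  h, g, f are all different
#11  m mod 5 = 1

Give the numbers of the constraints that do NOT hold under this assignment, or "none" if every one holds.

Violated: 8.

#1 k = 8, and 8 ≠ 11 — holds.
#2 m + f = 6 + 7 = 13; 13 > 12 — holds.
#3 values 6, 8, -6, 2 are pairwise distinct — holds.
#4 k + m = 14; 14 mod 7 = 0 — holds.
#5 h * k = 2 * 8 = 16 — holds.
#6 h + f + k = 2 + 7 + 8 = 17 — holds.
#7 5g - 3f = 5(-6) - 3(7) = -51 — holds.
#8 m = 6, g = -6; 6 ≥ -6 (want <) — does not hold.
#9 min(2, 6) = 2 — holds.
#10 values 2, -6, 7 are pairwise distinct — holds.
#11 6 mod 5 = 1 — holds.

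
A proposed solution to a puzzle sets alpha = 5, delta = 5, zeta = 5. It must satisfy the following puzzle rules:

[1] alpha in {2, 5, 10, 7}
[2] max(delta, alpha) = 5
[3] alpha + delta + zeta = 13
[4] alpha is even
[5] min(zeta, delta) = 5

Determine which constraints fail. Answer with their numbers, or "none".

[1] alpha = 5 is in {2, 5, 10, 7}  ✓
[2] max(5, 5) = 5  ✓
[3] alpha + delta + zeta = 5 + 5 + 5 = 15, not 13  ✗
[4] alpha = 5 is odd  ✗
[5] min(5, 5) = 5  ✓

Constraints 3 and 4 are violated.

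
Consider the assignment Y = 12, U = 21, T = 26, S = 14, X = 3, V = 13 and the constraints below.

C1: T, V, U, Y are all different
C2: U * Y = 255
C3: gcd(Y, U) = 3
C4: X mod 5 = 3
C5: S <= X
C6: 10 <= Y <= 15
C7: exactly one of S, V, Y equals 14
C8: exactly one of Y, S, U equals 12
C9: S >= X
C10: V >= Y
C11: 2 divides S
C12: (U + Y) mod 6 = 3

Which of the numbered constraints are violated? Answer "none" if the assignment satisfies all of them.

Constraints 2 and 5 are violated.

C1: values 26, 13, 21, 12 are pairwise distinct — OK.
C2: U * Y = 21 * 12 = 252, not 255 — violated.
C3: gcd(12, 21) = 3 — OK.
C4: 3 mod 5 = 3 — OK.
C5: S = 14, X = 3; 14 > 3 (want ≤) — violated.
C6: Y = 12 lies in [10, 15] — OK.
C7: S=14, V=13, Y=12; 1 of them equals 14 — OK.
C8: Y=12, S=14, U=21; 1 of them equals 12 — OK.
C9: S = 14, X = 3; 14 ≥ 3 — OK.
C10: V = 13, Y = 12; 13 ≥ 12 — OK.
C11: 14 / 2 = 7, so 2 divides 14 — OK.
C12: U + Y = 33; 33 mod 6 = 3 — OK.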